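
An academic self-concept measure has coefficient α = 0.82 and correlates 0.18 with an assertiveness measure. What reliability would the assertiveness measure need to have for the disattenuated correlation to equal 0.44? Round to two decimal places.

r_true = r_obs / √(r_xx · r_yy) ⇒ 0.44 = 0.18 / √(0.82 · r_yy).
√(0.82 · r_yy) = 0.18 / 0.44 = 0.4091; 0.82 · r_yy = 0.1674; r_yy = 0.1674 / 0.82 ≈ 0.20.

0.20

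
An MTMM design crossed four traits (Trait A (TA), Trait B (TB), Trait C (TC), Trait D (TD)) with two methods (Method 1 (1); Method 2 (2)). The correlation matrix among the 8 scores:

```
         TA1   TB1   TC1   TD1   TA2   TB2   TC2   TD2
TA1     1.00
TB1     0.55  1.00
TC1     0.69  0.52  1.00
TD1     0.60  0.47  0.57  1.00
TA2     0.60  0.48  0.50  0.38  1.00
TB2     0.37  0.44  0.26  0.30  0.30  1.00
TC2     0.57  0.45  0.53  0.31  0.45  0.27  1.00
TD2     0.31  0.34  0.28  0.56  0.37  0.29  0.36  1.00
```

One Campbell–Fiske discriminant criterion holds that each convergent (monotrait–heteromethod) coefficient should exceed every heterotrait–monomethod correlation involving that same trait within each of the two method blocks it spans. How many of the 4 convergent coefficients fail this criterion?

Checking each validity diagonal entry against its comparison values:
TA (methods 1·2): 0.60 vs {0.55, 0.30, 0.69, 0.45, 0.60, 0.37} → fail.
TB (methods 1·2): 0.44 vs {0.55, 0.30, 0.52, 0.27, 0.47, 0.29} → fail.
TC (methods 1·2): 0.53 vs {0.69, 0.45, 0.52, 0.27, 0.57, 0.36} → fail.
TD (methods 1·2): 0.56 vs {0.60, 0.37, 0.47, 0.29, 0.57, 0.36} → fail.
4 of 4 fail.

4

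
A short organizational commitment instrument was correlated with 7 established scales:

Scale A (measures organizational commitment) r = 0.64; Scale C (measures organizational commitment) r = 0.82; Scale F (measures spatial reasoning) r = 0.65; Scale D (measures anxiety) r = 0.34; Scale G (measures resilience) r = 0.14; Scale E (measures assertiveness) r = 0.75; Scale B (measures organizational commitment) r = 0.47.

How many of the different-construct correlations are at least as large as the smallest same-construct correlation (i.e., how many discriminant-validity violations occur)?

Convergent (same construct = organizational commitment): Scale A, Scale C, Scale B.
Smallest convergent = 0.47. Discriminant values: 0.65, 0.34, 0.14, 0.75; count ≥ 0.47 → 2.

2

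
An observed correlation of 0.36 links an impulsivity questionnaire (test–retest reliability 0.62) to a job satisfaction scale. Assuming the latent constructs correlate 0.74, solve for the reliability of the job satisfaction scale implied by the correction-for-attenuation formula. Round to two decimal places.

r_true = r_obs / √(r_xx · r_yy) ⇒ 0.74 = 0.36 / √(0.62 · r_yy).
√(0.62 · r_yy) = 0.36 / 0.74 = 0.4865; 0.62 · r_yy = 0.2367; r_yy = 0.2367 / 0.62 ≈ 0.38.

0.38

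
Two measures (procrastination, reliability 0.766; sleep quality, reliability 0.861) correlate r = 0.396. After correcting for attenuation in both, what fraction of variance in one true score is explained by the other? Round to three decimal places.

0.238

Disattenuated r = 0.396 / √(0.766 × 0.861) = 0.396 / 0.8121 = 0.4876.
Shared true-score variance = 0.4876² = 0.2378 ≈ 0.238.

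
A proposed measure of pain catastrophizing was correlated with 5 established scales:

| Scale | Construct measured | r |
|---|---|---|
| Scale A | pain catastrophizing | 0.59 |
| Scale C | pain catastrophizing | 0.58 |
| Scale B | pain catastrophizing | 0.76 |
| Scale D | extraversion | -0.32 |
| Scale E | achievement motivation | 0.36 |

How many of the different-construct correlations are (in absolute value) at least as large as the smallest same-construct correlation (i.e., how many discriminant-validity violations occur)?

Convergent (same construct = pain catastrophizing): Scale A, Scale C, Scale B.
Smallest convergent = 0.58. Discriminant |r|: 0.32, 0.36; count ≥ 0.58 → 0.

0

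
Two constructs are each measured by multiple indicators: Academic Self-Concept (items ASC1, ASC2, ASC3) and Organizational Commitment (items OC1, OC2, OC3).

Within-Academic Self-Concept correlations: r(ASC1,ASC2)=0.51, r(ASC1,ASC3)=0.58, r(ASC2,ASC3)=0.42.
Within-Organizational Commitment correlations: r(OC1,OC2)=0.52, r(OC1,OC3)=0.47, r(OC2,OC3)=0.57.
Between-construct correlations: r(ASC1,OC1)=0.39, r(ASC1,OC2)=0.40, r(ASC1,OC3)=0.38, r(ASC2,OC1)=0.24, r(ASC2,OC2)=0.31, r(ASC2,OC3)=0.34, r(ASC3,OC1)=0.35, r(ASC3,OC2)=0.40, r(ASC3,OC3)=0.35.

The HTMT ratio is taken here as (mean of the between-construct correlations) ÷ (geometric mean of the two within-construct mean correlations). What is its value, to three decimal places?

Mean between = 3.16/9 = 0.3511.
Mean within-ASC = 1.51/3 = 0.5033; mean within-OC = 1.56/3 = 0.5200.
Geometric mean = √(0.5033 × 0.5200) = 0.5116.
HTMT = 0.3511 / 0.5116 = 0.686.

0.686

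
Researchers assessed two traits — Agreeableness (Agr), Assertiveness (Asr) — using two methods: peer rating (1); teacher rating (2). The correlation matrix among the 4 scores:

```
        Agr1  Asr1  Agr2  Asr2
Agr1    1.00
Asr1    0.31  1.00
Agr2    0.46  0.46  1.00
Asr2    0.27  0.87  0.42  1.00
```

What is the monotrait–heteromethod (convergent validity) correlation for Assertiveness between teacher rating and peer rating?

0.87

Same trait (Asr), different methods: r(Asr2, Asr1) = 0.87.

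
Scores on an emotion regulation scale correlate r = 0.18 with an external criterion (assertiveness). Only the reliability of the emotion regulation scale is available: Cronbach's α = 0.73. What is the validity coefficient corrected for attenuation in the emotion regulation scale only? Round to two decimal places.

Single correction: r_c = r_obs / √r_xx = 0.18 / √0.73 = 0.18 / 0.8544 ≈ 0.21.

0.21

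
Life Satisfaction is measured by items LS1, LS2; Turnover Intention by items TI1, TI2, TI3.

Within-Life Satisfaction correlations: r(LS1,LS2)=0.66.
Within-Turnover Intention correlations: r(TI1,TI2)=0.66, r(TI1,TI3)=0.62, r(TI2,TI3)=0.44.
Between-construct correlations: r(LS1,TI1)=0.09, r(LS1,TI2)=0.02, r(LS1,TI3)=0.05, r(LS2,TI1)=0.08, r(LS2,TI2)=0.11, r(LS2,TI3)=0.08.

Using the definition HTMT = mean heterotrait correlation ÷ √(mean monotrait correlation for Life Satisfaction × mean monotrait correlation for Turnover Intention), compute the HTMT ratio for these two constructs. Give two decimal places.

0.12

Mean heterotrait r = 0.43/6 = 0.0717.
Mean within-LS = 0.66/1 = 0.6600; mean within-TI = 1.72/3 = 0.5733.
Geometric mean = √(0.6600 × 0.5733) = 0.6151.
HTMT = 0.0717 / 0.6151 = 0.12.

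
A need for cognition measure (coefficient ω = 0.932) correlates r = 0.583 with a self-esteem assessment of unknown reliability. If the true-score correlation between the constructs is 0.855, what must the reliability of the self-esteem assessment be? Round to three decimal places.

r_true = r_obs / √(r_xx · r_yy) ⇒ 0.855 = 0.583 / √(0.932 · r_yy).
√(0.932 · r_yy) = 0.583 / 0.855 = 0.6819; 0.932 · r_yy = 0.4650; r_yy = 0.4650 / 0.932 ≈ 0.499.

0.499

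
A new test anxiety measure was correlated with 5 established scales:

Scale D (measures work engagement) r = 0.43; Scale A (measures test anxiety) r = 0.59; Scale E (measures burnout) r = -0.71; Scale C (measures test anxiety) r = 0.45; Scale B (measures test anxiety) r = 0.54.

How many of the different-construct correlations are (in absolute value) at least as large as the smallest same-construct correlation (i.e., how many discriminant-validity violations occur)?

1

Convergent (same construct = test anxiety): Scale A, Scale C, Scale B.
Smallest convergent = 0.45. Discriminant |r|: 0.43, 0.71; count ≥ 0.45 → 1.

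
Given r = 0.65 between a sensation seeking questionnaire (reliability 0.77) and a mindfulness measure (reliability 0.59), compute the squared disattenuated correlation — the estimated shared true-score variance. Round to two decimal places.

0.93

Disattenuated r = 0.65 / √(0.77 × 0.59) = 0.65 / 0.6740 = 0.9644.
Shared true-score variance = 0.9644² = 0.9301 ≈ 0.93.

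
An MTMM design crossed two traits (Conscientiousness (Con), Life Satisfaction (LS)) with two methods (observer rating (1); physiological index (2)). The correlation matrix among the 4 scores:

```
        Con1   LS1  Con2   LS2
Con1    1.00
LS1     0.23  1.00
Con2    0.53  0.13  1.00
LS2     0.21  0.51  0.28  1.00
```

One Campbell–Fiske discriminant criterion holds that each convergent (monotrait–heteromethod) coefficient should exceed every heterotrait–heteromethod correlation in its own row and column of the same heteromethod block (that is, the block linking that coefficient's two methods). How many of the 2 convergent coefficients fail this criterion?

Convergent coefficients and their comparison sets:
Con (methods 1·2): 0.53 vs {0.21, 0.13} → pass.
LS (methods 1·2): 0.51 vs {0.13, 0.21} → pass.
0 of 2 fail.

0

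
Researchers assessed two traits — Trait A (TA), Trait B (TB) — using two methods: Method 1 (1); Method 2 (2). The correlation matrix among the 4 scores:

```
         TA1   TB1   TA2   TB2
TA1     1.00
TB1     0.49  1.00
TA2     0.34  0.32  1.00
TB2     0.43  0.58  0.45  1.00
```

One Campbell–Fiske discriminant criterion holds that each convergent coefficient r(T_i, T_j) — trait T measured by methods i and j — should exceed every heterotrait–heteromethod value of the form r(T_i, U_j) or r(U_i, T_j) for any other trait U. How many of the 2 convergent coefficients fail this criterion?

Checking each validity diagonal entry against its comparison values:
TA (methods 1·2): 0.34 vs {0.43, 0.32} → fail.
TB (methods 1·2): 0.58 vs {0.32, 0.43} → pass.
1 of 2 fail.

1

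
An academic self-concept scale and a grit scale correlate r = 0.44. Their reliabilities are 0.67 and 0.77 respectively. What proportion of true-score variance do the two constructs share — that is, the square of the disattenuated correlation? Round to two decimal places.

0.38

Disattenuated r = 0.44 / √(0.67 × 0.77) = 0.44 / 0.7183 = 0.6126.
Shared true-score variance = 0.6126² = 0.3753 ≈ 0.38.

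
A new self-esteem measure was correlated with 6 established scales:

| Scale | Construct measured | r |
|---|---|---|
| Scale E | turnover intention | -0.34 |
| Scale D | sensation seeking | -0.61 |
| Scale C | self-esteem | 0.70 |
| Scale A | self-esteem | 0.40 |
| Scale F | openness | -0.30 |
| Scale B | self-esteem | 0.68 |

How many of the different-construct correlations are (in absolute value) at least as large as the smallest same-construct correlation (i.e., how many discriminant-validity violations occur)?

1

Convergent (same construct = self-esteem): Scale C, Scale A, Scale B.
Smallest convergent = 0.40. Discriminant |r|: 0.34, 0.61, 0.30; count ≥ 0.40 → 1.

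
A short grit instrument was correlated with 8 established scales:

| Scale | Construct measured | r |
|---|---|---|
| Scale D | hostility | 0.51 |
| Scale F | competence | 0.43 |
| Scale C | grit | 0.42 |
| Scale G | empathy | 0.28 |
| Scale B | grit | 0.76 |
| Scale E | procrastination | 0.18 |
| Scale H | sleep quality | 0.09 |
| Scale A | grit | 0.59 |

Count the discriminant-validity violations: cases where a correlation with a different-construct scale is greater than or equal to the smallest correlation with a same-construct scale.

Convergent (same construct = grit): Scale C, Scale B, Scale A.
Smallest convergent = 0.42. Discriminant values: 0.51, 0.43, 0.28, 0.18, 0.09; count ≥ 0.42 → 2.

2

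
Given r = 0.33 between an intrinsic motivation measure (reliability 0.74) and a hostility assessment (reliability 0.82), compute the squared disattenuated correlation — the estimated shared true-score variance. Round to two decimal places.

0.18

Disattenuated r = 0.33 / √(0.74 × 0.82) = 0.33 / 0.7790 = 0.4236.
Shared true-score variance = 0.4236² = 0.1794 ≈ 0.18.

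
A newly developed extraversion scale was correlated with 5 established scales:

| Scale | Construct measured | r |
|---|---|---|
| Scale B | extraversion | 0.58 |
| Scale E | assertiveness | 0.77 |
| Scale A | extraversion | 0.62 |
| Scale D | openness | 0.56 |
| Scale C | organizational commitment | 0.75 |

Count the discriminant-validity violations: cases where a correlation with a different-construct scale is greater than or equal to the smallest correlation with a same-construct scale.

2

Convergent (same construct = extraversion): Scale B, Scale A.
Smallest convergent = 0.58. Discriminant values: 0.77, 0.56, 0.75; count ≥ 0.58 → 2.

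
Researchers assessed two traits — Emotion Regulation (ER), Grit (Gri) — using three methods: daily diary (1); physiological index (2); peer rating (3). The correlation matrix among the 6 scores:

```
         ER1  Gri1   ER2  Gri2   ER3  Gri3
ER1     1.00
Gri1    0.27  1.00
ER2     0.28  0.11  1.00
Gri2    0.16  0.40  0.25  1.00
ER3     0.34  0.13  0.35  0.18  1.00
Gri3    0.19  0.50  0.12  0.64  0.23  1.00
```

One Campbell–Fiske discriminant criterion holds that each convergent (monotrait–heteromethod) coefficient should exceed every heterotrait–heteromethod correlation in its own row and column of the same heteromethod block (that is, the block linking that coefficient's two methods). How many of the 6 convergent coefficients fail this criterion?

Each convergent coefficient versus the relevant comparison correlations:
ER (methods 1·2): 0.28 vs {0.16, 0.11} → pass.
ER (methods 1·3): 0.34 vs {0.19, 0.13} → pass.
ER (methods 2·3): 0.35 vs {0.12, 0.18} → pass.
Gri (methods 1·2): 0.40 vs {0.11, 0.16} → pass.
Gri (methods 1·3): 0.50 vs {0.13, 0.19} → pass.
Gri (methods 2·3): 0.64 vs {0.18, 0.12} → pass.
0 of 6 fail.

0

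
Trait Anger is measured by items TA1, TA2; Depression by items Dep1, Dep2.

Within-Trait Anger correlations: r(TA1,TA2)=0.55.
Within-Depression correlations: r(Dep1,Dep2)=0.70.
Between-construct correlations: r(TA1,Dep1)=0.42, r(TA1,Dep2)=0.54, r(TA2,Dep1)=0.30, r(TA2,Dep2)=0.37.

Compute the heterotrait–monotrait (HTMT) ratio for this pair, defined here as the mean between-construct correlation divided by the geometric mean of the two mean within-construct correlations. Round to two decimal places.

Mean heterotrait r = 1.63/4 = 0.4075.
Mean within-TA = 0.55/1 = 0.5500; mean within-Dep = 0.70/1 = 0.7000.
Geometric mean = √(0.5500 × 0.7000) = 0.6205.
HTMT = 0.4075 / 0.6205 = 0.66.

0.66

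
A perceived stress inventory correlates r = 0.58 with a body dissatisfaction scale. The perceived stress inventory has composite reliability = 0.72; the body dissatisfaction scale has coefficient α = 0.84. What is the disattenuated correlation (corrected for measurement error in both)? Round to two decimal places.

r_true = r_obs / √(r_xx · r_yy) = 0.58 / √(0.72 × 0.84) = 0.58 / √0.6048 = 0.58 / 0.7777 ≈ 0.75.

0.75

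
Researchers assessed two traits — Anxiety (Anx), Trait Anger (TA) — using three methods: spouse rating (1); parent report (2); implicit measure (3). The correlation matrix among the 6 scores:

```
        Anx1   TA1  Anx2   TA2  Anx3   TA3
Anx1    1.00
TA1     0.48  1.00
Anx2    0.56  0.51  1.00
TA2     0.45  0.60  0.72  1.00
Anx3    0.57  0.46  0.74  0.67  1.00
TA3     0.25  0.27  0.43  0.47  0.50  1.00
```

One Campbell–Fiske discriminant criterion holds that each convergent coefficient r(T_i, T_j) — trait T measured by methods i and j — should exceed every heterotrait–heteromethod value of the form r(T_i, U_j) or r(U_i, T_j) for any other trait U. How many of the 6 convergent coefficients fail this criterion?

2

Each convergent coefficient versus the relevant comparison correlations:
Anx (methods 1·2): 0.56 vs {0.45, 0.51} → pass.
Anx (methods 1·3): 0.57 vs {0.25, 0.46} → pass.
Anx (methods 2·3): 0.74 vs {0.43, 0.67} → pass.
TA (methods 1·2): 0.60 vs {0.51, 0.45} → pass.
TA (methods 1·3): 0.27 vs {0.46, 0.25} → fail.
TA (methods 2·3): 0.47 vs {0.67, 0.43} → fail.
2 of 6 fail.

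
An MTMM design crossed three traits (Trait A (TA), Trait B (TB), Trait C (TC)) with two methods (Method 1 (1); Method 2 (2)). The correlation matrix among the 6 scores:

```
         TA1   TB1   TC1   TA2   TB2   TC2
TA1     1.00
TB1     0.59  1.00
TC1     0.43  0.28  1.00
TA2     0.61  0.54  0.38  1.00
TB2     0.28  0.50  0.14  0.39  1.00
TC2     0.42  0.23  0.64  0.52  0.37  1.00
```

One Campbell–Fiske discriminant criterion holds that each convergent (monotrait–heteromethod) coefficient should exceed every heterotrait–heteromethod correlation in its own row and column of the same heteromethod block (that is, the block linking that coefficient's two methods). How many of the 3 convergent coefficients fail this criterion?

Convergent coefficients and their comparison sets:
TA (methods 1·2): 0.61 vs {0.28, 0.54, 0.42, 0.38} → pass.
TB (methods 1·2): 0.50 vs {0.54, 0.28, 0.23, 0.14} → fail.
TC (methods 1·2): 0.64 vs {0.38, 0.42, 0.14, 0.23} → pass.
1 of 3 fail.

1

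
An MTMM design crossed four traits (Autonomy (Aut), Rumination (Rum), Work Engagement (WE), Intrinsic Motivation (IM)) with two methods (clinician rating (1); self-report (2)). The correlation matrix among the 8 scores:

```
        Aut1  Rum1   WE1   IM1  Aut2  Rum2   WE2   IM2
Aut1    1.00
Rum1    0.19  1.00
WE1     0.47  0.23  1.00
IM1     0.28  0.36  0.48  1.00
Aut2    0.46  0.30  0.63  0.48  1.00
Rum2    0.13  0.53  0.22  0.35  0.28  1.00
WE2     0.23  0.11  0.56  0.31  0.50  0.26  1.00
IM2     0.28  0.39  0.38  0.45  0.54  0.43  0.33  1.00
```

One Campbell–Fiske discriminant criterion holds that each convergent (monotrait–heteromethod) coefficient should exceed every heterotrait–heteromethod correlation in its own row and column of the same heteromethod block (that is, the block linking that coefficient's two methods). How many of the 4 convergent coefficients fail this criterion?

3

Checking each validity diagonal entry against its comparison values:
Aut (methods 1·2): 0.46 vs {0.13, 0.30, 0.23, 0.63, 0.28, 0.48} → fail.
Rum (methods 1·2): 0.53 vs {0.30, 0.13, 0.11, 0.22, 0.39, 0.35} → pass.
WE (methods 1·2): 0.56 vs {0.63, 0.23, 0.22, 0.11, 0.38, 0.31} → fail.
IM (methods 1·2): 0.45 vs {0.48, 0.28, 0.35, 0.39, 0.31, 0.38} → fail.
3 of 4 fail.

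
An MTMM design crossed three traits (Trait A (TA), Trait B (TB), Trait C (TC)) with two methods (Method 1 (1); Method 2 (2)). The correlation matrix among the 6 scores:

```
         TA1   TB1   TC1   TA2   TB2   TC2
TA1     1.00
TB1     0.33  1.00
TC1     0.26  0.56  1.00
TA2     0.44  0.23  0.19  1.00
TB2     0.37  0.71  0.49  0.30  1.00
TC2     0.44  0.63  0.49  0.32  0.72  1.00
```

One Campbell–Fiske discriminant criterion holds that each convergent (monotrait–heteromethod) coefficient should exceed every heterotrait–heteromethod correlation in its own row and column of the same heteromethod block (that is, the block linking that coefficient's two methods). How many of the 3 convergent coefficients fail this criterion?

2

Checking each validity diagonal entry against its comparison values:
TA (methods 1·2): 0.44 vs {0.37, 0.23, 0.44, 0.19} → fail.
TB (methods 1·2): 0.71 vs {0.23, 0.37, 0.63, 0.49} → pass.
TC (methods 1·2): 0.49 vs {0.19, 0.44, 0.49, 0.63} → fail.
2 of 3 fail.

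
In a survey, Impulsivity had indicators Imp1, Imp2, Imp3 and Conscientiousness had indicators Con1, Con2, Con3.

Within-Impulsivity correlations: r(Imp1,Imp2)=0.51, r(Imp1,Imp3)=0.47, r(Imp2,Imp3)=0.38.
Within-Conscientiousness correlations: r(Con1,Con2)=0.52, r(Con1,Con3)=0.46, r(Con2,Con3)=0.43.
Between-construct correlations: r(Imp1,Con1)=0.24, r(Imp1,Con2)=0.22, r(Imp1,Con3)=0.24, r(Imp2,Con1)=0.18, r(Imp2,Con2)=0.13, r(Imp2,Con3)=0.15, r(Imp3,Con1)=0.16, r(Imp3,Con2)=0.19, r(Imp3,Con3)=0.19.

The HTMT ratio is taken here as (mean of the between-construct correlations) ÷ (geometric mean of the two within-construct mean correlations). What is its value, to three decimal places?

0.409

Mean between = 1.70/9 = 0.1889.
Mean within-Imp = 1.36/3 = 0.4533; mean within-Con = 1.41/3 = 0.4700.
Geometric mean = √(0.4533 × 0.4700) = 0.4616.
HTMT = 0.1889 / 0.4616 = 0.409.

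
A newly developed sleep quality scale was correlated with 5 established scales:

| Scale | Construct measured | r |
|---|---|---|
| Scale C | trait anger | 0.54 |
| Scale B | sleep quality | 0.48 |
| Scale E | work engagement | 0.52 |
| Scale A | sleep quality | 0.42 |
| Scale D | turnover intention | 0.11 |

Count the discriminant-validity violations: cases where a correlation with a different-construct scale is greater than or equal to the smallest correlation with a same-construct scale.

2

Convergent (same construct = sleep quality): Scale B, Scale A.
Smallest convergent = 0.42. Discriminant values: 0.54, 0.52, 0.11; count ≥ 0.42 → 2.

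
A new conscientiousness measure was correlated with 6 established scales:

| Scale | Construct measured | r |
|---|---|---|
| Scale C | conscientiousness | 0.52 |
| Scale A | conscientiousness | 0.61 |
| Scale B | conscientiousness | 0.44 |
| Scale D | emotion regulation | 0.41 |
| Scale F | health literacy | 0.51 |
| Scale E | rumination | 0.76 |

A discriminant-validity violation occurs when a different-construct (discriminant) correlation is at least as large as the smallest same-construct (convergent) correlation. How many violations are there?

2

Convergent (same construct = conscientiousness): Scale C, Scale A, Scale B.
Smallest convergent = 0.44. Discriminant values: 0.41, 0.51, 0.76; count ≥ 0.44 → 2.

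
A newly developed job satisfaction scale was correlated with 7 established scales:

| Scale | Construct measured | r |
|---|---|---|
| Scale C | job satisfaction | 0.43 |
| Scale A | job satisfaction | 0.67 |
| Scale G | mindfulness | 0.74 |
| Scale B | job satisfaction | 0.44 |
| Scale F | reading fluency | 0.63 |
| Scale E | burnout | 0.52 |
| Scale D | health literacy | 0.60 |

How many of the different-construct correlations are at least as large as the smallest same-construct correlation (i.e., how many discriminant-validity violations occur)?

4

Convergent (same construct = job satisfaction): Scale C, Scale A, Scale B.
Smallest convergent = 0.43. Discriminant values: 0.74, 0.63, 0.52, 0.60; count ≥ 0.43 → 4.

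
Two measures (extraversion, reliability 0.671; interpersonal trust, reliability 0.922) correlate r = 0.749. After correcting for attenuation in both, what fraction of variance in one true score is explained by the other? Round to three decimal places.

0.907

Disattenuated r = 0.749 / √(0.671 × 0.922) = 0.749 / 0.7866 = 0.9522.
Shared true-score variance = 0.9522² = 0.9067 ≈ 0.907.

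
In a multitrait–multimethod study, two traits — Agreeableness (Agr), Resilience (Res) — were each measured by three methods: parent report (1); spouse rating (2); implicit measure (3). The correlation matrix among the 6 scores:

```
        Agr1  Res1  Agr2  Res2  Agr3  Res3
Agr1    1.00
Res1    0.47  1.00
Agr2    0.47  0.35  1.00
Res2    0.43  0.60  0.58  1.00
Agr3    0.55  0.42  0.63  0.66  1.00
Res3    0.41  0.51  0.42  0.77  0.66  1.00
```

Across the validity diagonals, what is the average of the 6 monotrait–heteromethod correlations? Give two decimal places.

0.59

Convergent values: 0.47, 0.55, 0.63, 0.60, 0.51, 0.77; mean = 3.53/6 = 0.59.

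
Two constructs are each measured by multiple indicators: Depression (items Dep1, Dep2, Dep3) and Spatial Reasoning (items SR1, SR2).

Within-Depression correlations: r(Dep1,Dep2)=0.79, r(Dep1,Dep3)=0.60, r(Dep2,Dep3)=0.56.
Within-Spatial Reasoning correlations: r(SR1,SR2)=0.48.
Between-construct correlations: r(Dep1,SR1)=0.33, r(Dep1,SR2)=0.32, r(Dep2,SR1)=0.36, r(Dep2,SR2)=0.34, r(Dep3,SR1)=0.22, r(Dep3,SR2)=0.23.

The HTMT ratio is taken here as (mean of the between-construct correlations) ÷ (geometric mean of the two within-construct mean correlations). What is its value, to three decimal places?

Mean heterotrait r = 1.80/6 = 0.3000.
Mean within-Dep = 1.95/3 = 0.6500; mean within-SR = 0.48/1 = 0.4800.
Geometric mean = √(0.6500 × 0.4800) = 0.5586.
HTMT = 0.3000 / 0.5586 = 0.537.

0.537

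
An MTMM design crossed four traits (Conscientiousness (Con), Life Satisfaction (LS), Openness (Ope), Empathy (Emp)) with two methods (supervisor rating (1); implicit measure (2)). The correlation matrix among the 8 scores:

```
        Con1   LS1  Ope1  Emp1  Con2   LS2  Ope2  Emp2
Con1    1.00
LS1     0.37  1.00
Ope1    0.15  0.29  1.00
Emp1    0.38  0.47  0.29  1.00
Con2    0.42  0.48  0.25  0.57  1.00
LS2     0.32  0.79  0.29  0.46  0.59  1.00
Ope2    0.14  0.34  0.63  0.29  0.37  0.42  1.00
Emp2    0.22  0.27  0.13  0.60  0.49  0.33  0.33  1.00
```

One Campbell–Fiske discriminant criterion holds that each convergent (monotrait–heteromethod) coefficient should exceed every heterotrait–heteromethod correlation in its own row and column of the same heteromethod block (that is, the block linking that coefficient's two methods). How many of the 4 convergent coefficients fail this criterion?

1

Each convergent coefficient versus the relevant comparison correlations:
Con (methods 1·2): 0.42 vs {0.32, 0.48, 0.14, 0.25, 0.22, 0.57} → fail.
LS (methods 1·2): 0.79 vs {0.48, 0.32, 0.34, 0.29, 0.27, 0.46} → pass.
Ope (methods 1·2): 0.63 vs {0.25, 0.14, 0.29, 0.34, 0.13, 0.29} → pass.
Emp (methods 1·2): 0.60 vs {0.57, 0.22, 0.46, 0.27, 0.29, 0.13} → pass.
1 of 4 fail.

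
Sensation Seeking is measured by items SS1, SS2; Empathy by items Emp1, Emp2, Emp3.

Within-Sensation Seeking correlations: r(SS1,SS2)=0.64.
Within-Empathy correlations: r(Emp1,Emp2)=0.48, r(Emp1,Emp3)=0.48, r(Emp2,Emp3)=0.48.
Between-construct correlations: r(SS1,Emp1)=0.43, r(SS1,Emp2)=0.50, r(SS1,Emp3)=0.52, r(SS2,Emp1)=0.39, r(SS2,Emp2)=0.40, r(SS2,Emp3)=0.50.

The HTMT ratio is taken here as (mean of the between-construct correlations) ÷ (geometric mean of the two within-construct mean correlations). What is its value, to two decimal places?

0.82

Mean heterotrait r = 2.74/6 = 0.4567.
Mean within-SS = 0.64/1 = 0.6400; mean within-Emp = 1.44/3 = 0.4800.
Geometric mean = √(0.6400 × 0.4800) = 0.5543.
HTMT = 0.4567 / 0.5543 = 0.82.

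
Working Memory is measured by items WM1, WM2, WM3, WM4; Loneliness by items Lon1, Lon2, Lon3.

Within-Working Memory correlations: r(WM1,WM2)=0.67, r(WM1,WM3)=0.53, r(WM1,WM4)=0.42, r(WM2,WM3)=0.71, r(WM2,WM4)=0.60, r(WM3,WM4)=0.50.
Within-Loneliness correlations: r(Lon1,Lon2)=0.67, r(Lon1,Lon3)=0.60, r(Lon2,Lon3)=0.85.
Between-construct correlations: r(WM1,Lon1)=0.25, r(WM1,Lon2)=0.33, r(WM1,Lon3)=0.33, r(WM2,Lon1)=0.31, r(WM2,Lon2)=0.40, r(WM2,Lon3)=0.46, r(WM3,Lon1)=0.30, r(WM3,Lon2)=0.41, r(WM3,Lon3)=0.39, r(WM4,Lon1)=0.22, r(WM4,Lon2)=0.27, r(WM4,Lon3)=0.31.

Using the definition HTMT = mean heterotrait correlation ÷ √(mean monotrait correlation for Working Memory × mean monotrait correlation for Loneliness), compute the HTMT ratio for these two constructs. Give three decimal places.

Mean between = 3.98/12 = 0.3317.
Mean within-WM = 3.43/6 = 0.5717; mean within-Lon = 2.12/3 = 0.7067.
Geometric mean = √(0.5717 × 0.7067) = 0.6356.
HTMT = 0.3317 / 0.6356 = 0.522.

0.522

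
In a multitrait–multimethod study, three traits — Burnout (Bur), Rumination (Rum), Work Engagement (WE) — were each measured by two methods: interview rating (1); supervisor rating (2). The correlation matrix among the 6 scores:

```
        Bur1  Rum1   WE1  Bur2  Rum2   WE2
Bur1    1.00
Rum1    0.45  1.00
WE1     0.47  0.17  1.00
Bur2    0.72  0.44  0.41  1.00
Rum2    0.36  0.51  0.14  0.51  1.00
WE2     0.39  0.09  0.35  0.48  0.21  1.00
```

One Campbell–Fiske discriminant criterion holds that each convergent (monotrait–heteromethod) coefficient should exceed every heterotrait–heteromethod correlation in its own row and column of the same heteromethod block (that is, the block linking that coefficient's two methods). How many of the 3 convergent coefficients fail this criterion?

Each convergent coefficient versus the relevant comparison correlations:
Bur (methods 1·2): 0.72 vs {0.36, 0.44, 0.39, 0.41} → pass.
Rum (methods 1·2): 0.51 vs {0.44, 0.36, 0.09, 0.14} → pass.
WE (methods 1·2): 0.35 vs {0.41, 0.39, 0.14, 0.09} → fail.
1 of 3 fail.

1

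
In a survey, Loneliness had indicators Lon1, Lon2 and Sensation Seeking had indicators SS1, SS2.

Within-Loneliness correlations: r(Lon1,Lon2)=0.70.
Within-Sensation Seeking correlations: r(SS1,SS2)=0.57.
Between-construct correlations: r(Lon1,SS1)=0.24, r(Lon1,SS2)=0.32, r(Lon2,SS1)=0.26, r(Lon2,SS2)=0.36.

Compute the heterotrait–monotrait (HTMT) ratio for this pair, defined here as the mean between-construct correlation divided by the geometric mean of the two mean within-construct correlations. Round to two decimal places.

0.47

Mean between = 1.18/4 = 0.2950.
Mean within-Lon = 0.70/1 = 0.7000; mean within-SS = 0.57/1 = 0.5700.
Geometric mean = √(0.7000 × 0.5700) = 0.6317.
HTMT = 0.2950 / 0.6317 = 0.47.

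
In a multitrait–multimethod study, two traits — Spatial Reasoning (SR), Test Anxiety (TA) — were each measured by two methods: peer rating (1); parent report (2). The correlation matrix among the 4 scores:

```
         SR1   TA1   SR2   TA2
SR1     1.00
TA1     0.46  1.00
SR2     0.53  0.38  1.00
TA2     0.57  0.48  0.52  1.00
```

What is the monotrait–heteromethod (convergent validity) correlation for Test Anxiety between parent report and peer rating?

0.48

Same trait (TA), different methods: r(TA2, TA1) = 0.48.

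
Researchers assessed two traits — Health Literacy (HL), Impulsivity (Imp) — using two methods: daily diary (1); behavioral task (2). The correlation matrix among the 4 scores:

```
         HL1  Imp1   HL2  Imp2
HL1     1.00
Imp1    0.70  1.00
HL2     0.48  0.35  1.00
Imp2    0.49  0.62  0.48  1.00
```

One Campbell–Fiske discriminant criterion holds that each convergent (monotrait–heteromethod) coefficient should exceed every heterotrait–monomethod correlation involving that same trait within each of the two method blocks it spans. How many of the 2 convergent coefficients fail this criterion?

Checking each validity diagonal entry against its comparison values:
HL (methods 1·2): 0.48 vs {0.70, 0.48} → fail.
Imp (methods 1·2): 0.62 vs {0.70, 0.48} → fail.
2 of 2 fail.

2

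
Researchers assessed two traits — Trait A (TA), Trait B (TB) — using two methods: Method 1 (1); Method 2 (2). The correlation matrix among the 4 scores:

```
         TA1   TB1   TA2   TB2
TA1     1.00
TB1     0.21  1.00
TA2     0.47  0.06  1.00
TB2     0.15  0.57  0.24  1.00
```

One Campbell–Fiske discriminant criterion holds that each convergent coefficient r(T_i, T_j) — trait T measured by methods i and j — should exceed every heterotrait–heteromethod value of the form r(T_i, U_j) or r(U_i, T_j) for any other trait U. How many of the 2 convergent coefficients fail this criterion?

0

Checking each validity diagonal entry against its comparison values:
TA (methods 1·2): 0.47 vs {0.15, 0.06} → pass.
TB (methods 1·2): 0.57 vs {0.06, 0.15} → pass.
0 of 2 fail.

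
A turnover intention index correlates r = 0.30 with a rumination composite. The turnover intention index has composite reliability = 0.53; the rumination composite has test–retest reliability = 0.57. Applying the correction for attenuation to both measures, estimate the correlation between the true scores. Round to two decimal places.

r_true = r_obs / √(r_xx · r_yy) = 0.30 / √(0.53 × 0.57) = 0.30 / √0.3021 = 0.30 / 0.5496 ≈ 0.55.

0.55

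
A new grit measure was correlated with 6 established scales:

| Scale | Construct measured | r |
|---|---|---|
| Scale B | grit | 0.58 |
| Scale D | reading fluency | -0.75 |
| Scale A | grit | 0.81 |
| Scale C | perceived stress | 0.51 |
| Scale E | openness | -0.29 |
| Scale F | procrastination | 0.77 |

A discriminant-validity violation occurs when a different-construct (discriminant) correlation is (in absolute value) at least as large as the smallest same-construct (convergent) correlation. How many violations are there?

2

Convergent (same construct = grit): Scale B, Scale A.
Smallest convergent = 0.58. Discriminant |r|: 0.75, 0.51, 0.29, 0.77; count ≥ 0.58 → 2.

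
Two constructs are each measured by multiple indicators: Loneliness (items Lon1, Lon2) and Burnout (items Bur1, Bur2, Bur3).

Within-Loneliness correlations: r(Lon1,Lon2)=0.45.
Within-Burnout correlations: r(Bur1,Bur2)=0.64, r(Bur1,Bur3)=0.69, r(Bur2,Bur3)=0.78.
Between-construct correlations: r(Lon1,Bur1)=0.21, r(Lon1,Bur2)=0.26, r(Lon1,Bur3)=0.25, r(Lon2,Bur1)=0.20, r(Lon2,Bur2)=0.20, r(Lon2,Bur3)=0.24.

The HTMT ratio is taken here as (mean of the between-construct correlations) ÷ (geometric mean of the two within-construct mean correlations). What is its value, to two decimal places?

Between-construct mean = 1.36/6 = 0.2267.
Mean within-Lon = 0.45/1 = 0.4500; mean within-Bur = 2.11/3 = 0.7033.
Geometric mean = √(0.4500 × 0.7033) = 0.5626.
HTMT = 0.2267 / 0.5626 = 0.40.

0.40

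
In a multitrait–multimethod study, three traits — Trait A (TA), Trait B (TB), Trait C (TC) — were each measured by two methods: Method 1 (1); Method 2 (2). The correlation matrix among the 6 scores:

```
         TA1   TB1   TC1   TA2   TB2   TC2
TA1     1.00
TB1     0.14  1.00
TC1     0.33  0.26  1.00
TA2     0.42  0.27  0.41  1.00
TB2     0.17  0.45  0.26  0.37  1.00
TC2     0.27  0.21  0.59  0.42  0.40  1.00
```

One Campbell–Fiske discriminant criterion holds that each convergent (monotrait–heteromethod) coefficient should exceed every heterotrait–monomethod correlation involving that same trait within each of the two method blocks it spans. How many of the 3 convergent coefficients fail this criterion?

1

Each convergent coefficient versus the relevant comparison correlations:
TA (methods 1·2): 0.42 vs {0.14, 0.37, 0.33, 0.42} → fail.
TB (methods 1·2): 0.45 vs {0.14, 0.37, 0.26, 0.40} → pass.
TC (methods 1·2): 0.59 vs {0.33, 0.42, 0.26, 0.40} → pass.
1 of 3 fail.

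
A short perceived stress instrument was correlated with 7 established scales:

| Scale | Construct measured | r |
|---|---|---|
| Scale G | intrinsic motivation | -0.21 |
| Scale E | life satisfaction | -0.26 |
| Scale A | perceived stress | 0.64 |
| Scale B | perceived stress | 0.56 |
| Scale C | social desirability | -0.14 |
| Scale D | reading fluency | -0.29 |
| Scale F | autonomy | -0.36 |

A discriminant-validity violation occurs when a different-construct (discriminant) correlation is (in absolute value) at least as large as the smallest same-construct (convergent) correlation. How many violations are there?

0

Convergent (same construct = perceived stress): Scale A, Scale B.
Smallest convergent = 0.56. Discriminant |r|: 0.21, 0.26, 0.14, 0.29, 0.36; count ≥ 0.56 → 0.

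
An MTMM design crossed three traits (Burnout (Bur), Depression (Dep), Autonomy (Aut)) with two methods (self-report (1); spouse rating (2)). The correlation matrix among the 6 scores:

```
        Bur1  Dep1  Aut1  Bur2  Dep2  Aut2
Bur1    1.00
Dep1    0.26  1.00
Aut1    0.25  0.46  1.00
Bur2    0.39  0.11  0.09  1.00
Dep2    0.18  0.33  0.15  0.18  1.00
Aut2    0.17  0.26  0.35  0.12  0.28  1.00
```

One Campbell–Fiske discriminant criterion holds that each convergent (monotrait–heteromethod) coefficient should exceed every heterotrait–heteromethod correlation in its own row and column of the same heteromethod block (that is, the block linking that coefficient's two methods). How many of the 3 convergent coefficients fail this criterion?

Convergent coefficients and their comparison sets:
Bur (methods 1·2): 0.39 vs {0.18, 0.11, 0.17, 0.09} → pass.
Dep (methods 1·2): 0.33 vs {0.11, 0.18, 0.26, 0.15} → pass.
Aut (methods 1·2): 0.35 vs {0.09, 0.17, 0.15, 0.26} → pass.
0 of 3 fail.

0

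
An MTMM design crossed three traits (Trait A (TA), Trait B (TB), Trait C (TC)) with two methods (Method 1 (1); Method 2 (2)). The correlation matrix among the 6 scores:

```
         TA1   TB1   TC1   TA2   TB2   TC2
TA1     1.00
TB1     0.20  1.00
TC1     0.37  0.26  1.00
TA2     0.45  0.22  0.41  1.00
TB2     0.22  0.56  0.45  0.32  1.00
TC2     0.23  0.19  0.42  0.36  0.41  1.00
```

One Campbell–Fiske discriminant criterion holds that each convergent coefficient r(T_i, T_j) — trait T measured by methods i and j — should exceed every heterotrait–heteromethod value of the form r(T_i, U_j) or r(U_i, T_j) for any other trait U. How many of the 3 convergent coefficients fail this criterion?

1

Each convergent coefficient versus the relevant comparison correlations:
TA (methods 1·2): 0.45 vs {0.22, 0.22, 0.23, 0.41} → pass.
TB (methods 1·2): 0.56 vs {0.22, 0.22, 0.19, 0.45} → pass.
TC (methods 1·2): 0.42 vs {0.41, 0.23, 0.45, 0.19} → fail.
1 of 3 fail.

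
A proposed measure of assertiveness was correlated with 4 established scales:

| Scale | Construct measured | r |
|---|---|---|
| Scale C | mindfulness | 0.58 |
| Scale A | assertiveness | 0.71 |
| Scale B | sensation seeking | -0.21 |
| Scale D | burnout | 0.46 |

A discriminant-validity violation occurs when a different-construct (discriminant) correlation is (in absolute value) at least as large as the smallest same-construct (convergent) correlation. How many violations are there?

Convergent (same construct = assertiveness): Scale A.
Smallest convergent = 0.71. Discriminant |r|: 0.58, 0.21, 0.46; count ≥ 0.71 → 0.

0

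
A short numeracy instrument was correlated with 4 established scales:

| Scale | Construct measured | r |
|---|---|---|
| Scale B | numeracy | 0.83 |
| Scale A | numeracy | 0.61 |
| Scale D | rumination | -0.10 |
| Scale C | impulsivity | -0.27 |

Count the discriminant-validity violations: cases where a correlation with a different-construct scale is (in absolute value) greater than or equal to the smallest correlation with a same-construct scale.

0

Convergent (same construct = numeracy): Scale B, Scale A.
Smallest convergent = 0.61. Discriminant |r|: 0.10, 0.27; count ≥ 0.61 → 0.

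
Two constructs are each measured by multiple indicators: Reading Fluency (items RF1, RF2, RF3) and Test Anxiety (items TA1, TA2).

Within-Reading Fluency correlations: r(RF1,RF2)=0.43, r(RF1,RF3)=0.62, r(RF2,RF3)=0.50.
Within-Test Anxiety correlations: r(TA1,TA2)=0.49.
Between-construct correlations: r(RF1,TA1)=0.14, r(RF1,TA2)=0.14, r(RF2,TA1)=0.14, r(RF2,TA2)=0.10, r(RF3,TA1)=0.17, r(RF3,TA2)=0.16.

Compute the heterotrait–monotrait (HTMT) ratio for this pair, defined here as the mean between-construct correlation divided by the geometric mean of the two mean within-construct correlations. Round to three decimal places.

Mean between = 0.85/6 = 0.1417.
Mean within-RF = 1.55/3 = 0.5167; mean within-TA = 0.49/1 = 0.4900.
Geometric mean = √(0.5167 × 0.4900) = 0.5032.
HTMT = 0.1417 / 0.5032 = 0.282.

0.282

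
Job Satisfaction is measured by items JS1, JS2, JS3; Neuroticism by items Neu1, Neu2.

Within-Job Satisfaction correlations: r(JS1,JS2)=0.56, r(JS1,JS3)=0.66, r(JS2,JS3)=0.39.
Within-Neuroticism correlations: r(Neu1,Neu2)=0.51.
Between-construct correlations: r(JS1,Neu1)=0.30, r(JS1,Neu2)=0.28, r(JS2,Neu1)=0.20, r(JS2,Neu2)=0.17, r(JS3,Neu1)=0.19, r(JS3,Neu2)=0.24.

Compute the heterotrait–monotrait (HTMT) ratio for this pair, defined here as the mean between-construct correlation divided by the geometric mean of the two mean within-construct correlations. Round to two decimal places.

Mean between = 1.38/6 = 0.2300.
Mean within-JS = 1.61/3 = 0.5367; mean within-Neu = 0.51/1 = 0.5100.
Geometric mean = √(0.5367 × 0.5100) = 0.5232.
HTMT = 0.2300 / 0.5232 = 0.44.

0.44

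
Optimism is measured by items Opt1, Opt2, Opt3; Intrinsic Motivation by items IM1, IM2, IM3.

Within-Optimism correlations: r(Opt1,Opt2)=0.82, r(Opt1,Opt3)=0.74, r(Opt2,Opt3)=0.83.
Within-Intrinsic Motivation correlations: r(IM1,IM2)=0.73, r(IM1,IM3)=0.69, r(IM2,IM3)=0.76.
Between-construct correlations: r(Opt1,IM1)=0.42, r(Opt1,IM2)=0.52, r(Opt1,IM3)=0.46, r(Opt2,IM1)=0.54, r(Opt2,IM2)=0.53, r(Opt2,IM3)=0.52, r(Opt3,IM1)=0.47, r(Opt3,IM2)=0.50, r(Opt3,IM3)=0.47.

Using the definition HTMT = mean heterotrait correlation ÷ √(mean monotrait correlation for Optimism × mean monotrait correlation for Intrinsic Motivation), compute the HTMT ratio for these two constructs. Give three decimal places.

Mean heterotrait r = 4.43/9 = 0.4922.
Mean within-Opt = 2.39/3 = 0.7967; mean within-IM = 2.18/3 = 0.7267.
Geometric mean = √(0.7967 × 0.7267) = 0.7609.
HTMT = 0.4922 / 0.7609 = 0.647.

0.647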